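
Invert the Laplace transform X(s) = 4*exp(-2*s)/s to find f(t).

The factor e^(-2s) signals a time shift by c = 2 (second shifting theorem).
L{4} = 4/s, so L^-1{4/s} = 4.
Hence the inverse is u(t - 2) times that function evaluated at t - 2.

f(t) = Heaviside(t - 2)*(4)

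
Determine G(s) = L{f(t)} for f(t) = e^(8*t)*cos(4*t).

G(s) = (s - 8)/((s - 8)^2 + 16)

L{cos(4t)} = s/(s^2 + 16).
By the first shifting theorem, multiplying by e^(8t) replaces s with s - 8.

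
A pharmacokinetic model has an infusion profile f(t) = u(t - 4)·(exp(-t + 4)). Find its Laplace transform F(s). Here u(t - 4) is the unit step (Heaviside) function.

By the second shifting theorem, L{u(t - c)·g(t - c)} = e^(-cs)·G(s) with c = 4 and G(s) = L{g(t)}.
L{e^(-t)} = 1/(s + 1).

F(s) = exp(-4*s)/(s + 1)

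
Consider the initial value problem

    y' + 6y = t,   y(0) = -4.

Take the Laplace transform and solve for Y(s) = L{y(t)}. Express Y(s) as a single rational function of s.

Y(s) = (-4*s^2 + 1)/(s^3 + 6*s^2)

Transform both sides with L{·}.
With L{y'} = sY - y(0) = sY - (-4): the LHS transforms to (s + 6)Y - (-4).
The right side is L{t} = s^(-2).
So (s + 6)Y = s^(-2) + (-4).
Solve for Y(s) and write it as one ratio of polynomials.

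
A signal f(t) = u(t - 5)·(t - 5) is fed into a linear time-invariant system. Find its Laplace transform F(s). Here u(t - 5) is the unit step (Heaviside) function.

By the second shifting theorem, L{u(t - c)·g(t - c)} = e^(-cs)·G(s) with c = 5 and G(s) = L{g(t)}.
L{t} = 1!/s^2 = 1/s^2.

F(s) = exp(-5*s)/s^2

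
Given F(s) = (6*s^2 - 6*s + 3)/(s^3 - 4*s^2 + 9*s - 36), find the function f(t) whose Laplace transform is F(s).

f(t) = 3*exp(4*t) + 2*sin(3*t) + 3*cos(3*t)

Factor the denominator: s^3 - 4*s^2 + 9*s - 36 = (s - 4)*(s^2 + 9).
Partial fraction decomposition gives [3/(s - 4)] + [3*s/(s^2 + 9)] + [6/(s^2 + 9)].
Invert each term: 3/(s - 4) ↔ 3e^(4t); 3·s/(s^2 + 9) ↔ 3cos(3t); 2·3/(s^2 + 9) ↔ 2sin(3t).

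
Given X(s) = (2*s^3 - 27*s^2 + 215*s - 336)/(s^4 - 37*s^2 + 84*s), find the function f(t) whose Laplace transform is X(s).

Factor the denominator: s^4 - 37*s^2 + 84*s = s*(s - 4)*(s - 3)*(s + 7).
Partial fraction decomposition gives [5/(s - 4)] + [5/(s + 7)] + [-4/(s - 3)] + [-4/s].
Invert each term: 5/(s - 4) ↔ 5e^(4t); 5/(s + 7) ↔ 5e^(-7t); -4/(s - 3) ↔ -4e^(3t); -4/(s - 0) ↔ -4e^(0t).

f(t) = 5*exp(4*t) - 4*exp(3*t) - 4 + 5*exp(-7*t)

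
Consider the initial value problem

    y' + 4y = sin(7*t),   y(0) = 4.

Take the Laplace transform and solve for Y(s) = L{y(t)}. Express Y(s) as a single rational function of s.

Transform both sides with L{·}.
The derivative rules (L{y'} = sY - y(0) = sY - 4) turn the left side into (s + 4)Y - (4).
The right side is L{sin(7*t)} = 7/(s^2 + 49).
So (s + 4)Y = 7/(s^2 + 49) + (4).
Divide through and combine into a single rational function.

Y(s) = (4*s^2 + 203)/(s^3 + 4*s^2 + 49*s + 196)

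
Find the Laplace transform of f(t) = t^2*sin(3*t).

18*(s^2 - 3)/(s^2 + 9)^3

L{sin(3t)} = 3/(s^2 + 9).
Then apply L{t^2·g(t)} = (-1)^2 d^2/ds^2[G(s)] with G(s) = 3/(s^2 + 9):
differentiating 2 times and applying the sign gives 18*(s^2 - 3)/(s^2 + 9)^3.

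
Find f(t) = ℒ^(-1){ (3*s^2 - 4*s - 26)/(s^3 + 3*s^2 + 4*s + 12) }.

Factor the denominator: s^3 + 3*s^2 + 4*s + 12 = (s + 3)*(s^2 + 4).
Partial fraction decomposition gives [1/(s + 3)] + [2*s/(s^2 + 4)] + [-10/(s^2 + 4)].
Invert each term: 1/(s + 3) ↔ e^(-3t); 2·s/(s^2 + 4) ↔ 2cos(2t); -5·2/(s^2 + 4) ↔ -5sin(2t).

f(t) = -5*sin(2*t) + 2*cos(2*t) + exp(-3*t)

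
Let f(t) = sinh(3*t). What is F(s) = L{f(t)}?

L{sinh(3t)} = 3/(s^2 - 9).

F(s) = 3/(s^2 - 9)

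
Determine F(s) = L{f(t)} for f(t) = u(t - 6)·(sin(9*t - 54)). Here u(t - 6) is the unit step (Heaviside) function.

By the second shifting theorem, L{u(t - c)·g(t - c)} = e^(-cs)·G(s) with c = 6 and G(s) = L{g(t)}.
L{sin(9t)} = 9/(s^2 + 81).

F(s) = 9*exp(-6*s)/(s^2 + 81)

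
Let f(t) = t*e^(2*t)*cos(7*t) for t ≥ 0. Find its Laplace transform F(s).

L{cos(7t)} = s/(s^2 + 49).
Multiplying by e^(2t) shifts s → s - 2, so L{e^(2*t)*cos(7*t)} = (s - 2)/((s - 2)^2 + 49).
Then apply L{t·g(t)} = -d/ds[G(s)] with G(s) = (s - 2)/((s - 2)^2 + 49):
differentiating 1 time and applying the sign gives (s - 9)*(s + 5)/(s^2 - 4*s + 53)^2.

F(s) = (s - 9)*(s + 5)/(s^2 - 4*s + 53)^2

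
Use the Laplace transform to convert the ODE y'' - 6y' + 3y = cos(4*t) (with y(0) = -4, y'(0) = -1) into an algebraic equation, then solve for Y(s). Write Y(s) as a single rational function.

Take the Laplace transform of both sides.
Using L{y''} = s^2 Y - s·y(0) - y'(0) and L{y'} = sY - y(0), with y(0) = -4, y'(0) = -1, the left side becomes (s^2 - 6*s + 3)Y - (-4*s + 23).
The right side is L{cos(4*t)} = s/(s^2 + 16).
So (s^2 - 6*s + 3)Y = s/(s^2 + 16) + (-4*s + 23).
Solve for Y(s) and write it as one ratio of polynomials.

Y(s) = (-4*s^3 + 23*s^2 - 63*s + 368)/(s^4 - 6*s^3 + 19*s^2 - 96*s + 48)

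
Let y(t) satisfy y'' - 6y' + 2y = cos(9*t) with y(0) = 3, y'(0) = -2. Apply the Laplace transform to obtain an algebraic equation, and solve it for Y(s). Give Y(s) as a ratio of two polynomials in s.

Y(s) = (3*s^3 - 20*s^2 + 244*s - 1620)/(s^4 - 6*s^3 + 83*s^2 - 486*s + 162)

Take the Laplace transform of both sides.
The derivative rules (L{y''} = s^2 Y - s·y(0) - y'(0) and L{y'} = sY - y(0), with y(0) = 3, y'(0) = -2) turn the left side into (s^2 - 6*s + 2)Y - (3*s - 20).
The right side is L{cos(9*t)} = s/(s^2 + 81).
So (s^2 - 6*s + 2)Y = s/(s^2 + 81) + (3*s - 20).
Isolate Y and clear denominators.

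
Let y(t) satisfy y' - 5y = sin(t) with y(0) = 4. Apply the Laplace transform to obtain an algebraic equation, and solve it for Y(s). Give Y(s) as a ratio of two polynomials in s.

Y(s) = (4*s^2 + 5)/(s^3 - 5*s^2 + s - 5)

Transform both sides with L{·}.
With L{y'} = sY - y(0) = sY - 4: the LHS transforms to (s - 5)Y - (4).
The right side is L{sin(t)} = 1/(s^2 + 1).
So (s - 5)Y = 1/(s^2 + 1) + (4).
Isolate Y and clear denominators.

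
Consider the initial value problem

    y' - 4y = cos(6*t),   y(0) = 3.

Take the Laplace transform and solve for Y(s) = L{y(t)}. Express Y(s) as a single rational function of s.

Laplace-transform each side.
Using L{y'} = sY - y(0) = sY - 3, the left side becomes (s - 4)Y - (3).
The right side is L{cos(6*t)} = s/(s^2 + 36).
So (s - 4)Y = s/(s^2 + 36) + (3).
Isolate Y and clear denominators.

Y(s) = (3*s^2 + s + 108)/(s^3 - 4*s^2 + 36*s - 144)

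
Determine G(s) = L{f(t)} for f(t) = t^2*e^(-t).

G(s) = 2/(s + 1)^3

L{e^(-t)} = 1/(s + 1).
Then apply L{t^2·g(t)} = (-1)^2 d^2/ds^2[H(s)] with H(s) = 1/(s + 1):
differentiating 2 times and applying the sign gives 2/(s + 1)^3.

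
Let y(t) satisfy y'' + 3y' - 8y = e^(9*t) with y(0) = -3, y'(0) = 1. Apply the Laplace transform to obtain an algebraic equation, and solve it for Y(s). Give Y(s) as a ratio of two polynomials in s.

Laplace-transform each side.
The derivative rules (L{y''} = s^2 Y - s·y(0) - y'(0) and L{y'} = sY - y(0), with y(0) = -3, y'(0) = 1) turn the left side into (s^2 + 3*s - 8)Y - (-3*s - 8).
The right side is L{e^(9*t)} = 1/(s - 9).
So (s^2 + 3*s - 8)Y = 1/(s - 9) + (-3*s - 8).
Isolate Y and clear denominators.

Y(s) = (-3*s^2 + 19*s + 73)/(s^3 - 6*s^2 - 35*s + 72)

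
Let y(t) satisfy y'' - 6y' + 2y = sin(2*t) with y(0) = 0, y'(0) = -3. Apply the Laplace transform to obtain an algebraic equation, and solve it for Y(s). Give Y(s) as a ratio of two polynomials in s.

Y(s) = (-3*s^2 - 10)/(s^4 - 6*s^3 + 6*s^2 - 24*s + 8)

Take the Laplace transform of both sides.
With L{y''} = s^2 Y - s·y(0) - y'(0) and L{y'} = sY - y(0), with y(0) = 0, y'(0) = -3: the LHS transforms to (s^2 - 6*s + 2)Y - (-3).
The right side is L{sin(2*t)} = 2/(s^2 + 4).
So (s^2 - 6*s + 2)Y = 2/(s^2 + 4) + (-3).
Divide through and combine into a single rational function.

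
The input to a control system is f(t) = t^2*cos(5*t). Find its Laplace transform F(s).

L{cos(5t)} = s/(s^2 + 25).
Then apply L{t^2·g(t)} = (-1)^2 d^2/ds^2[G(s)] with G(s) = s/(s^2 + 25):
differentiating 2 times and applying the sign gives 2*s*(s^2 - 75)/(s^2 + 25)^3.

F(s) = 2*s*(s^2 - 75)/(s^2 + 25)^3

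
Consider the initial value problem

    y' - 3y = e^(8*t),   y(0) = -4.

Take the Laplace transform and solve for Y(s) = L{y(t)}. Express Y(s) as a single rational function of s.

Apply the Laplace transform to the equation.
The derivative rules (L{y'} = sY - y(0) = sY - (-4)) turn the left side into (s - 3)Y - (-4).
The right side is L{e^(8*t)} = 1/(s - 8).
So (s - 3)Y = 1/(s - 8) + (-4).
Solve for Y(s) and write it as one ratio of polynomials.

Y(s) = (-4*s + 33)/(s^2 - 11*s + 24)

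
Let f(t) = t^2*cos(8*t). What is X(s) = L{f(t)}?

L{cos(8t)} = s/(s^2 + 64).
Then apply L{t^2·g(t)} = (-1)^2 d^2/ds^2[G(s)] with G(s) = s/(s^2 + 64):
differentiating 2 times and applying the sign gives 2*s*(s^2 - 192)/(s^2 + 64)^3.

X(s) = 2*s*(s^2 - 192)/(s^2 + 64)^3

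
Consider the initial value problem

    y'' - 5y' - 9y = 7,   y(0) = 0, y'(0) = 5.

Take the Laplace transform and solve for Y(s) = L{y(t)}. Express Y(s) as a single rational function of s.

Y(s) = (5*s + 7)/(s^3 - 5*s^2 - 9*s)

Apply the Laplace transform to the equation.
The derivative rules (L{y''} = s^2 Y - s·y(0) - y'(0) and L{y'} = sY - y(0), with y(0) = 0, y'(0) = 5) turn the left side into (s^2 - 5*s - 9)Y - (5).
The right side is L{7} = 7/s.
So (s^2 - 5*s - 9)Y = 7/s + (5).
Solve for Y(s) and write it as one ratio of polynomials.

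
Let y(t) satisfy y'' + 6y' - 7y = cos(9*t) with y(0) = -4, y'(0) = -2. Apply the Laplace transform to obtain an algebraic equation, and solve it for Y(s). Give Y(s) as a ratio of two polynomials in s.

Apply the Laplace transform to the equation.
With L{y''} = s^2 Y - s·y(0) - y'(0) and L{y'} = sY - y(0), with y(0) = -4, y'(0) = -2: the LHS transforms to (s^2 + 6*s - 7)Y - (-4*s - 26).
The right side is L{cos(9*t)} = s/(s^2 + 81).
So (s^2 + 6*s - 7)Y = s/(s^2 + 81) + (-4*s - 26).
Isolate Y and clear denominators.

Y(s) = (-4*s^3 - 26*s^2 - 323*s - 2106)/(s^4 + 6*s^3 + 74*s^2 + 486*s - 567)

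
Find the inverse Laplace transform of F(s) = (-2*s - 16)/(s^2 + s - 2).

-6*exp(t) + 4*exp(-2*t)

Factor the denominator: s^2 + s - 2 = (s - 1)*(s + 2).
Partial fraction decomposition gives [4/(s + 2)] + [-6/(s - 1)].
Invert each term: 4/(s + 2) ↔ 4e^(-2t); -6/(s - 1) ↔ -6e^(t).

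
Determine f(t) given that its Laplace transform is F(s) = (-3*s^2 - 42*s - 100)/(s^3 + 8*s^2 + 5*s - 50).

Factor the denominator: s^3 + 8*s^2 + 5*s - 50 = (s - 2)*(s + 5)^2.
Partial fraction decomposition gives [1/(s + 5)] + [-5/(s + 5)^2] + [-4/(s - 2)].
Invert each term: 1/(s + 5) ↔ e^(-5t); -5/(s + 5)^2 ↔ -5t·e^(-5t); -4/(s - 2) ↔ -4e^(2t).

f(t) = -5*t*exp(-5*t) - 4*exp(2*t) + exp(-5*t)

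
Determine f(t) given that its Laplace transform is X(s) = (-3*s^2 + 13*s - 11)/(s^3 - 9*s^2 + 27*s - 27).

f(t) = t^2*exp(3*t)/2 - 5*t*exp(3*t) - 3*exp(3*t)

Factor the denominator: s^3 - 9*s^2 + 27*s - 27 = (s - 3)^3.
Partial fraction decomposition gives [-3/(s - 3)] + [-5/(s - 3)^2] + [(s - 3)^(-3)].
Invert each term: -3/(s - 3) ↔ -3e^(3t); -5/(s - 3)^2 ↔ -5t·e^(3t); 1/(s - 3)^3 ↔ (1/2)t^2·e^(3t).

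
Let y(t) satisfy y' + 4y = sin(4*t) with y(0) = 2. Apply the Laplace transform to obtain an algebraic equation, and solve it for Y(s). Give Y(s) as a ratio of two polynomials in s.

Laplace-transform each side.
With L{y'} = sY - y(0) = sY - 2: the LHS transforms to (s + 4)Y - (2).
The right side is L{sin(4*t)} = 4/(s^2 + 16).
So (s + 4)Y = 4/(s^2 + 16) + (2).
Isolate Y and clear denominators.

Y(s) = (2*s^2 + 36)/(s^3 + 4*s^2 + 16*s + 64)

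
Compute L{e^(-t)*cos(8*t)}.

(s + 1)/((s + 1)^2 + 64)

L{cos(8t)} = s/(s^2 + 64).
By the first shifting theorem, multiplying by e^(-t) replaces s with s + 1.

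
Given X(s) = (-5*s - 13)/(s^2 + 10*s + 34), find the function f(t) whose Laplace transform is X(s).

Complete the square in the denominator: s^2 + 10*s + 34 = (s + 5)^2 + 3^2.
Split the numerator to match: -5*s - 13 = -5·(s + 5) + 4·3.
Invert each term: -5·(s + 5)/((s + 5)^2 + 9) ↔ -5e^(-5t)cos(3t); 4·3/((s + 5)^2 + 9) ↔ 4e^(-5t)sin(3t).

f(t) = 4*exp(-5*t)*sin(3*t) - 5*exp(-5*t)*cos(3*t)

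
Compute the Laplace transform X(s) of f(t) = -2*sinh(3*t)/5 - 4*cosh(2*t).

By linearity of the Laplace transform, transform each term separately.
(-2/5)·[L{sinh(3t)} = 3/(s^2 - 9)]; (-4)·[L{cosh(2t)} = s/(s^2 - 4)].

X(s) = -4*s/(s^2 - 4) - 6/(5*(s^2 - 9))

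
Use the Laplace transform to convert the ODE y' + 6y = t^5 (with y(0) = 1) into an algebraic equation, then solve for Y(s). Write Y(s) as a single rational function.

Y(s) = (s^6 + 120)/(s^7 + 6*s^6)

Transform both sides with L{·}.
The derivative rules (L{y'} = sY - y(0) = sY - 1) turn the left side into (s + 6)Y - (1).
The right side is L{t^5} = 120/s^6.
So (s + 6)Y = 120/s^6 + (1).
Isolate Y and clear denominators.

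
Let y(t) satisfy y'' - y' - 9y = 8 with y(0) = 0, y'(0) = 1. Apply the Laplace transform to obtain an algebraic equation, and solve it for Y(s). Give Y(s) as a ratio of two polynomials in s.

Transform both sides with L{·}.
With L{y''} = s^2 Y - s·y(0) - y'(0) and L{y'} = sY - y(0), with y(0) = 0, y'(0) = 1: the LHS transforms to (s^2 - s - 9)Y - (1).
The right side is L{8} = 8/s.
So (s^2 - s - 9)Y = 8/s + (1).
Isolate Y and clear denominators.

Y(s) = (s + 8)/(s^3 - s^2 - 9*s)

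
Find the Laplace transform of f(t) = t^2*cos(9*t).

L{cos(9t)} = s/(s^2 + 81).
Then apply L{t^2·g(t)} = (-1)^2 d^2/ds^2[G(s)] with G(s) = s/(s^2 + 81):
differentiating 2 times and applying the sign gives 2*s*(s^2 - 243)/(s^2 + 81)^3.

2*s*(s^2 - 243)/(s^2 + 81)^3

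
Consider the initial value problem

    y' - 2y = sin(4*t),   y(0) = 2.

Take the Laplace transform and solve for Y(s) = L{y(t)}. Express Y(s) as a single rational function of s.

Y(s) = (2*s^2 + 36)/(s^3 - 2*s^2 + 16*s - 32)

Apply the Laplace transform to the equation.
With L{y'} = sY - y(0) = sY - 2: the LHS transforms to (s - 2)Y - (2).
The right side is L{sin(4*t)} = 4/(s^2 + 16).
So (s - 2)Y = 4/(s^2 + 16) + (2).
Divide through and combine into a single rational function.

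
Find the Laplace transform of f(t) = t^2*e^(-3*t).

L{e^(-3t)} = 1/(s + 3).
Then apply L{t^2·g(t)} = (-1)^2 d^2/ds^2[G(s)] with G(s) = 1/(s + 3):
differentiating 2 times and applying the sign gives 2/(s + 3)^3.

2/(s + 3)^3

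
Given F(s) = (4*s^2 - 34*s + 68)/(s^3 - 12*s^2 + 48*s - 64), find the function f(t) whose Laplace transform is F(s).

f(t) = -2*t^2*exp(4*t) - 2*t*exp(4*t) + 4*exp(4*t)

Factor the denominator: s^3 - 12*s^2 + 48*s - 64 = (s - 4)^3.
Partial fraction decomposition gives [4/(s - 4)] + [-2/(s - 4)^2] + [-4/(s - 4)^3].
Invert each term: 4/(s - 4) ↔ 4e^(4t); -2/(s - 4)^2 ↔ -2t·e^(4t); -4/(s - 4)^3 ↔ (-2)t^2·e^(4t).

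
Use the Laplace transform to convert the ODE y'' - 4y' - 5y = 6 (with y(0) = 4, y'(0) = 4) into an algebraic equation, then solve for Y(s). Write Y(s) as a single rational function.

Y(s) = (4*s^2 - 12*s + 6)/(s^3 - 4*s^2 - 5*s)

Laplace-transform each side.
With L{y''} = s^2 Y - s·y(0) - y'(0) and L{y'} = sY - y(0), with y(0) = 4, y'(0) = 4: the LHS transforms to (s^2 - 4*s - 5)Y - (4*s - 12).
The right side is L{6} = 6/s.
So (s^2 - 4*s - 5)Y = 6/s + (4*s - 12).
Solve for Y(s) and write it as one ratio of polynomials.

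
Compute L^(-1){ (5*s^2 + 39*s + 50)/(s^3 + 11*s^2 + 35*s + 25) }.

Factor the denominator: s^3 + 11*s^2 + 35*s + 25 = (s + 1)*(s + 5)^2.
Partial fraction decomposition gives [4/(s + 5)] + [5/(s + 5)^2] + [1/(s + 1)].
Invert each term: 4/(s + 5) ↔ 4e^(-5t); 5/(s + 5)^2 ↔ 5t·e^(-5t); 1/(s + 1) ↔ e^(-t).

5*t*exp(-5*t) + exp(-t) + 4*exp(-5*t)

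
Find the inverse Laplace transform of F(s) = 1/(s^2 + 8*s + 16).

Rewrite the denominator: s^2 + 8*s + 16 = (s + 4)^2.
The form in (s + 4) signals a first-shifting-theorem factor e^(-4t).
Since L{t} = 1!/s^2 = 1/s^2, the inverse is t*e^(-4*t).

t*exp(-4*t)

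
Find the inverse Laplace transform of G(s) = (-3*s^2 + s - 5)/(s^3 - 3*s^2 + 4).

Factor the denominator: s^3 - 3*s^2 + 4 = (s - 2)^2*(s + 1).
Partial fraction decomposition gives [-2/(s - 2)] + [-5/(s - 2)^2] + [-1/(s + 1)].
Invert each term: -2/(s - 2) ↔ -2e^(2t); -5/(s - 2)^2 ↔ -5t·e^(2t); -1/(s + 1) ↔ -e^(-t).

-5*t*exp(2*t) - 2*exp(2*t) - exp(-t)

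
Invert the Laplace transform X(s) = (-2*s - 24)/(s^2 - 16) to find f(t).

Factor the denominator: s^2 - 16 = (s - 4)*(s + 4).
Partial fraction decomposition gives [-4/(s - 4)] + [2/(s + 4)].
Invert each term: -4/(s - 4) ↔ -4e^(4t); 2/(s + 4) ↔ 2e^(-4t).

f(t) = -4*exp(4*t) + 2*exp(-4*t)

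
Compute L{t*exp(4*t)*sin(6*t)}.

12*(s - 4)/(s^2 - 8*s + 52)^2

L{sin(6t)} = 6/(s^2 + 36).
Multiplying by e^(4t) shifts s → s - 4, so L{exp(4*t)*sin(6*t)} = 6/((s - 4)^2 + 36).
Then apply L{t·g(t)} = -d/ds[H(s)] with H(s) = 6/((s - 4)^2 + 36):
differentiating 1 time and applying the sign gives 12*(s - 4)/(s^2 - 8*s + 52)^2.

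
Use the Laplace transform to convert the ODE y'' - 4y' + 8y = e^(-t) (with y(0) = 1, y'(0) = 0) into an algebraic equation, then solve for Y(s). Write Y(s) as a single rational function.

Y(s) = (s^2 - 3*s - 3)/(s^3 - 3*s^2 + 4*s + 8)

Transform both sides with L{·}.
With L{y''} = s^2 Y - s·y(0) - y'(0) and L{y'} = sY - y(0), with y(0) = 1, y'(0) = 0: the LHS transforms to (s^2 - 4*s + 8)Y - (s - 4).
The right side is L{e^(-t)} = 1/(s + 1).
So (s^2 - 4*s + 8)Y = 1/(s + 1) + (s - 4).
Isolate Y and clear denominators.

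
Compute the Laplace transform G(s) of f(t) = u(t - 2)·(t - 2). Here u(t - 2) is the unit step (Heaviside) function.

G(s) = exp(-2*s)/s^2

By the second shifting theorem, L{u(t - c)·g(t - c)} = e^(-cs)·H(s) with c = 2 and H(s) = L{g(t)}.
L{t} = 1!/s^2 = 1/s^2.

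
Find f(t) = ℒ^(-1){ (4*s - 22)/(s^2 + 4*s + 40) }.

f(t) = -5*exp(-2*t)*sin(6*t) + 4*exp(-2*t)*cos(6*t)

Complete the square in the denominator: s^2 + 4*s + 40 = (s + 2)^2 + 6^2.
Split the numerator to match: 4*s - 22 = 4·(s + 2) - 5·6.
Invert each term: 4·(s + 2)/((s + 2)^2 + 36) ↔ 4e^(-2t)cos(6t); -5·6/((s + 2)^2 + 36) ↔ -5e^(-2t)sin(6t).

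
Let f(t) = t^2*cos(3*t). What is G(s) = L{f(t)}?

G(s) = 2*s*(s^2 - 27)/(s^2 + 9)^3

L{cos(3t)} = s/(s^2 + 9).
Then apply L{t^2·g(t)} = (-1)^2 d^2/ds^2[H(s)] with H(s) = s/(s^2 + 9):
differentiating 2 times and applying the sign gives 2*s*(s^2 - 27)/(s^2 + 9)^3.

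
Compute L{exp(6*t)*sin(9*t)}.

9/((s - 6)^2 + 81)

L{sin(9t)} = 9/(s^2 + 81).
By the first shifting theorem, multiplying by e^(6t) replaces s with s - 6.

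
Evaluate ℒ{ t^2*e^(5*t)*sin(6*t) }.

L{sin(6t)} = 6/(s^2 + 36).
Multiplying by e^(5t) shifts s → s - 5, so L{e^(5*t)*sin(6*t)} = 6/((s - 5)^2 + 36).
Then apply L{t^2·g(t)} = (-1)^2 d^2/ds^2[H(s)] with H(s) = 6/((s - 5)^2 + 36):
differentiating 2 times and applying the sign gives 36*(s^2 - 10*s + 13)/(s^2 - 10*s + 61)^3.

36*(s^2 - 10*s + 13)/(s^2 - 10*s + 61)^3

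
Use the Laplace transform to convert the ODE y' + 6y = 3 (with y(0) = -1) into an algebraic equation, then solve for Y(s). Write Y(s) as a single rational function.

Transform both sides with L{·}.
Using L{y'} = sY - y(0) = sY - (-1), the left side becomes (s + 6)Y - (-1).
The right side is L{3} = 3/s.
So (s + 6)Y = 3/s + (-1).
Isolate Y and clear denominators.

Y(s) = (-s + 3)/(s^2 + 6*s)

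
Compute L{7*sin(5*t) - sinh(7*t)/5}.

35/(s^2 + 25) - 7/(5*(s^2 - 49))

Apply the Laplace transform termwise.
(7)·[L{sin(5t)} = 5/(s^2 + 25)]; (-1/5)·[L{sinh(7t)} = 7/(s^2 - 49)].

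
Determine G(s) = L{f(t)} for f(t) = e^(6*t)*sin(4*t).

G(s) = 4/((s - 6)^2 + 16)

L{sin(4t)} = 4/(s^2 + 16).
By the first shifting theorem, multiplying by e^(6t) replaces s with s - 6.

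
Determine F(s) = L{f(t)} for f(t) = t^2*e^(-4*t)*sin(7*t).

L{sin(7t)} = 7/(s^2 + 49).
Multiplying by e^(-4t) shifts s → s + 4, so L{e^(-4*t)*sin(7*t)} = 7/((s + 4)^2 + 49).
Then apply L{t^2·g(t)} = (-1)^2 d^2/ds^2[G(s)] with G(s) = 7/((s + 4)^2 + 49):
differentiating 2 times and applying the sign gives 14*(3*s^2 + 24*s - 1)/(s^2 + 8*s + 65)^3.

F(s) = 14*(3*s^2 + 24*s - 1)/(s^2 + 8*s + 65)^3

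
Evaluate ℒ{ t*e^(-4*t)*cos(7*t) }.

L{cos(7t)} = s/(s^2 + 49).
Multiplying by e^(-4t) shifts s → s + 4, so L{e^(-4*t)*cos(7*t)} = (s + 4)/((s + 4)^2 + 49).
Then apply L{t·g(t)} = -d/ds[G(s)] with G(s) = (s + 4)/((s + 4)^2 + 49):
differentiating 1 time and applying the sign gives (s - 3)*(s + 11)/(s^2 + 8*s + 65)^2.

(s - 3)*(s + 11)/(s^2 + 8*s + 65)^2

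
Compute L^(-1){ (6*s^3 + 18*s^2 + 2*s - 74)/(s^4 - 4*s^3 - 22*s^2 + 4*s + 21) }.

6*exp(7*t) + exp(t) - 2*exp(-t) + exp(-3*t)

Factor the denominator: s^4 - 4*s^3 - 22*s^2 + 4*s + 21 = (s - 7)*(s - 1)*(s + 1)*(s + 3).
Partial fraction decomposition gives [6/(s - 7)] + [-2/(s + 1)] + [1/(s - 1)] + [1/(s + 3)].
Invert each term: 6/(s - 7) ↔ 6e^(7t); -2/(s + 1) ↔ -2e^(-t); 1/(s - 1) ↔ e^(t); 1/(s + 3) ↔ e^(-3t).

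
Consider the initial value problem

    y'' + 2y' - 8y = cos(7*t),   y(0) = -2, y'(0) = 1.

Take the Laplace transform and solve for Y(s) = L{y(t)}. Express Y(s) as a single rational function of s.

Y(s) = (-2*s^3 - 3*s^2 - 97*s - 147)/(s^4 + 2*s^3 + 41*s^2 + 98*s - 392)

Take the Laplace transform of both sides.
The derivative rules (L{y''} = s^2 Y - s·y(0) - y'(0) and L{y'} = sY - y(0), with y(0) = -2, y'(0) = 1) turn the left side into (s^2 + 2*s - 8)Y - (-2*s - 3).
The right side is L{cos(7*t)} = s/(s^2 + 49).
So (s^2 + 2*s - 8)Y = s/(s^2 + 49) + (-2*s - 3).
Solve for Y(s) and write it as one ratio of polynomials.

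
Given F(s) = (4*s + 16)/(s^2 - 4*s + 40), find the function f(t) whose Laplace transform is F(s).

f(t) = 4*exp(2*t)*sin(6*t) + 4*exp(2*t)*cos(6*t)

Complete the square in the denominator: s^2 - 4*s + 40 = (s - 2)^2 + 6^2.
Split the numerator to match: 4*s + 16 = 4·(s - 2) + 4·6.
Invert each term: 4·(s - 2)/((s - 2)^2 + 36) ↔ 4e^(2t)cos(6t); 4·6/((s - 2)^2 + 36) ↔ 4e^(2t)sin(6t).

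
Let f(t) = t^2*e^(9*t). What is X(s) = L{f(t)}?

X(s) = 2/(s - 9)^3

L{e^(9t)} = 1/(s - 9).
Then apply L{t^2·g(t)} = (-1)^2 d^2/ds^2[G(s)] with G(s) = 1/(s - 9):
differentiating 2 times and applying the sign gives 2/(s - 9)^3.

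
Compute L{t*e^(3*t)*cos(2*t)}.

(s - 5)*(s - 1)/(s^2 - 6*s + 13)^2

L{cos(2t)} = s/(s^2 + 4).
Multiplying by e^(3t) shifts s → s - 3, so L{e^(3*t)*cos(2*t)} = (s - 3)/((s - 3)^2 + 4).
Then apply L{t·g(t)} = -d/ds[H(s)] with H(s) = (s - 3)/((s - 3)^2 + 4):
differentiating 1 time and applying the sign gives (s - 5)*(s - 1)/(s^2 - 6*s + 13)^2.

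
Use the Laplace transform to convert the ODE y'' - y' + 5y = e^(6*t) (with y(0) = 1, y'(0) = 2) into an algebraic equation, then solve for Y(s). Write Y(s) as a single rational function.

Apply the Laplace transform to the equation.
With L{y''} = s^2 Y - s·y(0) - y'(0) and L{y'} = sY - y(0), with y(0) = 1, y'(0) = 2: the LHS transforms to (s^2 - s + 5)Y - (s + 1).
The right side is L{e^(6*t)} = 1/(s - 6).
So (s^2 - s + 5)Y = 1/(s - 6) + (s + 1).
Isolate Y and clear denominators.

Y(s) = (s^2 - 5*s - 5)/(s^3 - 7*s^2 + 11*s - 30)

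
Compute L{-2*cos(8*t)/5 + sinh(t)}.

-2*s/(5*(s^2 + 64)) + 1/(s^2 - 1)

Apply the Laplace transform termwise.
L{sinh(t)} = 1/(s^2 - 1); (-2/5)·[L{cos(8t)} = s/(s^2 + 64)].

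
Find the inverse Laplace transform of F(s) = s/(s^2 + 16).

Since L{cos(4t)} = s/(s^2 + 16), the inverse is cos(4*t).

cos(4*t)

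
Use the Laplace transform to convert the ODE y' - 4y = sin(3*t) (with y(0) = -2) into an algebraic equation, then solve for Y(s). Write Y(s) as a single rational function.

Laplace-transform each side.
Using L{y'} = sY - y(0) = sY - (-2), the left side becomes (s - 4)Y - (-2).
The right side is L{sin(3*t)} = 3/(s^2 + 9).
So (s - 4)Y = 3/(s^2 + 9) + (-2).
Solve for Y(s) and write it as one ratio of polynomials.

Y(s) = (-2*s^2 - 15)/(s^3 - 4*s^2 + 9*s - 36)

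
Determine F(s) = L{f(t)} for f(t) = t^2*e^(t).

L{e^(t)} = 1/(s - 1).
Then apply L{t^2·g(t)} = (-1)^2 d^2/ds^2[G(s)] with G(s) = 1/(s - 1):
differentiating 2 times and applying the sign gives 2/(s - 1)^3.

F(s) = 2/(s - 1)^3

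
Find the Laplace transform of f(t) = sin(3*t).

3/(s^2 + 9)

L{sin(3t)} = 3/(s^2 + 9).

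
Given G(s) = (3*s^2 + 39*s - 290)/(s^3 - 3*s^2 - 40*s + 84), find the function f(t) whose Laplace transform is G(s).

Factor the denominator: s^3 - 3*s^2 - 40*s + 84 = (s - 7)*(s - 2)*(s + 6).
Partial fraction decomposition gives [-4/(s + 6)] + [2/(s - 7)] + [5/(s - 2)].
Invert each term: -4/(s + 6) ↔ -4e^(-6t); 2/(s - 7) ↔ 2e^(7t); 5/(s - 2) ↔ 5e^(2t).

f(t) = 2*exp(7*t) + 5*exp(2*t) - 4*exp(-6*t)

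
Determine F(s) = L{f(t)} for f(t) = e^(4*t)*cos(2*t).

F(s) = (s - 4)/((s - 4)^2 + 4)

L{cos(2t)} = s/(s^2 + 4).
By the first shifting theorem, multiplying by e^(4t) replaces s with s - 4.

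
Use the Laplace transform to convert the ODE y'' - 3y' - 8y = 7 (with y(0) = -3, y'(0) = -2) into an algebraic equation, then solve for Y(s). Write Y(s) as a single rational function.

Y(s) = (-3*s^2 + 7*s + 7)/(s^3 - 3*s^2 - 8*s)

Transform both sides with L{·}.
With L{y''} = s^2 Y - s·y(0) - y'(0) and L{y'} = sY - y(0), with y(0) = -3, y'(0) = -2: the LHS transforms to (s^2 - 3*s - 8)Y - (-3*s + 7).
The right side is L{7} = 7/s.
So (s^2 - 3*s - 8)Y = 7/s + (-3*s + 7).
Isolate Y and clear denominators.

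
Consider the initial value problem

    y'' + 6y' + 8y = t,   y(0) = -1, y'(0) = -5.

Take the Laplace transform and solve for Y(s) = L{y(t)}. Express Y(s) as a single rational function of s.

Y(s) = (-s^3 - 11*s^2 + 1)/(s^4 + 6*s^3 + 8*s^2)

Transform both sides with L{·}.
With L{y''} = s^2 Y - s·y(0) - y'(0) and L{y'} = sY - y(0), with y(0) = -1, y'(0) = -5: the LHS transforms to (s^2 + 6*s + 8)Y - (-s - 11).
The right side is L{t} = s^(-2).
So (s^2 + 6*s + 8)Y = s^(-2) + (-s - 11).
Isolate Y and clear denominators.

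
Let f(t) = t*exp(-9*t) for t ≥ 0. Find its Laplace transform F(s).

L{e^(-9t)} = 1/(s + 9).
Then apply L{t·g(t)} = -d/ds[G(s)] with G(s) = 1/(s + 9):
differentiating 1 time and applying the sign gives (s + 9)^(-2).

F(s) = (s + 9)^(-2)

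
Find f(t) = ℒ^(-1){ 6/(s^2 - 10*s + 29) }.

f(t) = 3*exp(5*t)*sin(2*t)

Rewrite the denominator: s^2 - 10*s + 29 = (s - 5)^2 + 4.
The form in (s - 5) signals a first-shifting-theorem factor e^(5t).
Since L{sin(2t)} = 2/(s^2 + 4), the inverse is e^(5*t)*sin(2*t), scaled by 3.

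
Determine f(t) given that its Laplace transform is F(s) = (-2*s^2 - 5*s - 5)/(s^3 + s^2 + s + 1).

f(t) = -4*sin(t) - cos(t) - exp(-t)

Factor the denominator: s^3 + s^2 + s + 1 = (s + 1)*(s^2 + 1).
Partial fraction decomposition gives [-1/(s + 1)] + [-s/(s^2 + 1)] + [-4/(s^2 + 1)].
Invert each term: -1/(s + 1) ↔ -e^(-t); -1·s/(s^2 + 1) ↔ -cos(t); -4·1/(s^2 + 1) ↔ -4sin(t).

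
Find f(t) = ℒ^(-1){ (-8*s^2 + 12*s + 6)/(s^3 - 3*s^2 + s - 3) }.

Factor the denominator: s^3 - 3*s^2 + s - 3 = (s - 3)*(s^2 + 1).
Partial fraction decomposition gives [-3/(s - 3)] + [-5*s/(s^2 + 1)] + [-3/(s^2 + 1)].
Invert each term: -3/(s - 3) ↔ -3e^(3t); -5·s/(s^2 + 1) ↔ -5cos(t); -3·1/(s^2 + 1) ↔ -3sin(t).

f(t) = -3*exp(3*t) - 3*sin(t) - 5*cos(t)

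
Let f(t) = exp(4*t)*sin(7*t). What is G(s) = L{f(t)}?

G(s) = 7/((s - 4)^2 + 49)

L{sin(7t)} = 7/(s^2 + 49).
By the first shifting theorem, multiplying by e^(4t) replaces s with s - 4.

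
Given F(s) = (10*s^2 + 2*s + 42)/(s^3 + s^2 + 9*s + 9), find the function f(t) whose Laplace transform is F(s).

Factor the denominator: s^3 + s^2 + 9*s + 9 = (s + 1)*(s^2 + 9).
Partial fraction decomposition gives [5/(s + 1)] + [5*s/(s^2 + 9)] + [-3/(s^2 + 9)].
Invert each term: 5/(s + 1) ↔ 5e^(-t); 5·s/(s^2 + 9) ↔ 5cos(3t); -1·3/(s^2 + 9) ↔ -sin(3t).

f(t) = -sin(3*t) + 5*cos(3*t) + 5*exp(-t)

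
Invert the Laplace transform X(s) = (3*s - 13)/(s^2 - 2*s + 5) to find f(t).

f(t) = -5*exp(t)*sin(2*t) + 3*exp(t)*cos(2*t)

Complete the square in the denominator: s^2 - 2*s + 5 = (s - 1)^2 + 2^2.
Split the numerator to match: 3*s - 13 = 3·(s - 1) - 5·2.
Invert each term: 3·(s - 1)/((s - 1)^2 + 4) ↔ 3e^(t)cos(2t); -5·2/((s - 1)^2 + 4) ↔ -5e^(t)sin(2t).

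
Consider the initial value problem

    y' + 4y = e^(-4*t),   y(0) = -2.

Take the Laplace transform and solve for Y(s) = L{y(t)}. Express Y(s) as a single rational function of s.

Laplace-transform each side.
The derivative rules (L{y'} = sY - y(0) = sY - (-2)) turn the left side into (s + 4)Y - (-2).
The right side is L{e^(-4*t)} = 1/(s + 4).
So (s + 4)Y = 1/(s + 4) + (-2).
Divide through and combine into a single rational function.

Y(s) = (-2*s - 7)/(s^2 + 8*s + 16)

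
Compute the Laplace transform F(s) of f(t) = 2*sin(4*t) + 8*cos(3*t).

F(s) = 8*s/(s^2 + 9) + 8/(s^2 + 16)

Apply the Laplace transform termwise.
(8)·[L{cos(3t)} = s/(s^2 + 9)]; (2)·[L{sin(4t)} = 4/(s^2 + 16)].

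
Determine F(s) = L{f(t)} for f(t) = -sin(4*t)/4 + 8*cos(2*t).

By linearity of the Laplace transform, transform each term separately.
(-1/4)·[L{sin(4t)} = 4/(s^2 + 16)]; (8)·[L{cos(2t)} = s/(s^2 + 4)].

F(s) = 8*s/(s^2 + 4) - 1/(s^2 + 16)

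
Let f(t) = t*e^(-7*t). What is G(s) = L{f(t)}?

G(s) = (s + 7)^(-2)

L{t} = 1!/s^2 = 1/s^2.
By the first shifting theorem, multiplying by e^(-7t) replaces s with s + 7.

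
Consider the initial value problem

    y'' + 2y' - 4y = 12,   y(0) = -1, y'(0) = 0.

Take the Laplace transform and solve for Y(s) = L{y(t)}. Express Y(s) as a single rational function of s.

Y(s) = (-s^2 - 2*s + 12)/(s^3 + 2*s^2 - 4*s)

Transform both sides with L{·}.
The derivative rules (L{y''} = s^2 Y - s·y(0) - y'(0) and L{y'} = sY - y(0), with y(0) = -1, y'(0) = 0) turn the left side into (s^2 + 2*s - 4)Y - (-s - 2).
The right side is L{12} = 12/s.
So (s^2 + 2*s - 4)Y = 12/s + (-s - 2).
Divide through and combine into a single rational function.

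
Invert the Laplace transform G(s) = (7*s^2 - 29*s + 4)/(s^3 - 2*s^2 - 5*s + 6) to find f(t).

f(t) = -2*exp(3*t) + 3*exp(t) + 6*exp(-2*t)

Factor the denominator: s^3 - 2*s^2 - 5*s + 6 = (s - 3)*(s - 1)*(s + 2).
Partial fraction decomposition gives [6/(s + 2)] + [-2/(s - 3)] + [3/(s - 1)].
Invert each term: 6/(s + 2) ↔ 6e^(-2t); -2/(s - 3) ↔ -2e^(3t); 3/(s - 1) ↔ 3e^(t).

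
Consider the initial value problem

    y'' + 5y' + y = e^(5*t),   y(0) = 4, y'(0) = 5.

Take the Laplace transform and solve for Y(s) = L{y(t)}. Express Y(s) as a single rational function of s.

Y(s) = (4*s^2 + 5*s - 124)/(s^3 - 24*s - 5)

Laplace-transform each side.
The derivative rules (L{y''} = s^2 Y - s·y(0) - y'(0) and L{y'} = sY - y(0), with y(0) = 4, y'(0) = 5) turn the left side into (s^2 + 5*s + 1)Y - (4*s + 25).
The right side is L{e^(5*t)} = 1/(s - 5).
So (s^2 + 5*s + 1)Y = 1/(s - 5) + (4*s + 25).
Isolate Y and clear denominators.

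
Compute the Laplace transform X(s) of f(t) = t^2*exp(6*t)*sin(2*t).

L{sin(2t)} = 2/(s^2 + 4).
Multiplying by e^(6t) shifts s → s - 6, so L{exp(6*t)*sin(2*t)} = 2/((s - 6)^2 + 4).
Then apply L{t^2·g(t)} = (-1)^2 d^2/ds^2[G(s)] with G(s) = 2/((s - 6)^2 + 4):
differentiating 2 times and applying the sign gives 4*(3*s^2 - 36*s + 104)/(s^2 - 12*s + 40)^3.

X(s) = 4*(3*s^2 - 36*s + 104)/(s^2 - 12*s + 40)^3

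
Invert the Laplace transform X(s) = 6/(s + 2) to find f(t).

Since L{e^(-2t)} = 1/(s + 2), the inverse is exp(-2*t), scaled by 6.

f(t) = 6*exp(-2*t)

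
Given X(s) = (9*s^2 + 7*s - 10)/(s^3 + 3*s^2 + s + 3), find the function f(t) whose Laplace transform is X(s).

f(t) = -5*sin(t) + 4*cos(t) + 5*exp(-3*t)

Factor the denominator: s^3 + 3*s^2 + s + 3 = (s + 3)*(s^2 + 1).
Partial fraction decomposition gives [5/(s + 3)] + [4*s/(s^2 + 1)] + [-5/(s^2 + 1)].
Invert each term: 5/(s + 3) ↔ 5e^(-3t); 4·s/(s^2 + 1) ↔ 4cos(t); -5·1/(s^2 + 1) ↔ -5sin(t).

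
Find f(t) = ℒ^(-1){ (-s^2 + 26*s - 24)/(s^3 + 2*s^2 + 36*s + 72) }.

f(t) = 4*sin(6*t) + cos(6*t) - 2*exp(-2*t)

Factor the denominator: s^3 + 2*s^2 + 36*s + 72 = (s + 2)*(s^2 + 36).
Partial fraction decomposition gives [-2/(s + 2)] + [s/(s^2 + 36)] + [24/(s^2 + 36)].
Invert each term: -2/(s + 2) ↔ -2e^(-2t); 1·s/(s^2 + 36) ↔ cos(6t); 4·6/(s^2 + 36) ↔ 4sin(6t).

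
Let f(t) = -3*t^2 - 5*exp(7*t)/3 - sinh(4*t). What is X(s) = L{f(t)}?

Apply the Laplace transform termwise.
(-1)·[L{sinh(4t)} = 4/(s^2 - 16)]; (-5/3)·[L{e^(7t)} = 1/(s - 7)]; (-3)·[L{t^2} = 2!/s^3 = 2/s^3].

X(s) = -4/(s^2 - 16) - 5/(3*(s - 7)) - 6/s^3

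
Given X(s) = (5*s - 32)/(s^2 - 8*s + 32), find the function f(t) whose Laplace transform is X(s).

f(t) = -3*exp(4*t)*sin(4*t) + 5*exp(4*t)*cos(4*t)

Complete the square in the denominator: s^2 - 8*s + 32 = (s - 4)^2 + 4^2.
Split the numerator to match: 5*s - 32 = 5·(s - 4) - 3·4.
Invert each term: 5·(s - 4)/((s - 4)^2 + 16) ↔ 5e^(4t)cos(4t); -3·4/((s - 4)^2 + 16) ↔ -3e^(4t)sin(4t).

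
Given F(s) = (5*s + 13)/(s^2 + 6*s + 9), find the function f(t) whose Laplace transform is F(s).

f(t) = -2*t*exp(-3*t) + 5*exp(-3*t)

Factor the denominator: s^2 + 6*s + 9 = (s + 3)^2.
Partial fraction decomposition gives [5/(s + 3)] + [-2/(s + 3)^2].
Invert each term: 5/(s + 3) ↔ 5e^(-3t); -2/(s + 3)^2 ↔ -2t·e^(-3t).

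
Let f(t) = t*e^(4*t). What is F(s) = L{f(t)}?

F(s) = (s - 4)^(-2)

L{e^(4t)} = 1/(s - 4).
Then apply L{t·g(t)} = -d/ds[G(s)] with G(s) = 1/(s - 4):
differentiating 1 time and applying the sign gives (s - 4)^(-2).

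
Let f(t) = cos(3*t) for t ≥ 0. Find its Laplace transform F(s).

F(s) = s/(s^2 + 9)

L{cos(3t)} = s/(s^2 + 9).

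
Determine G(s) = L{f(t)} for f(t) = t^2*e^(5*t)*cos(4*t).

L{cos(4t)} = s/(s^2 + 16).
Multiplying by e^(5t) shifts s → s - 5, so L{e^(5*t)*cos(4*t)} = (s - 5)/((s - 5)^2 + 16).
Then apply L{t^2·g(t)} = (-1)^2 d^2/ds^2[H(s)] with H(s) = (s - 5)/((s - 5)^2 + 16):
differentiating 2 times and applying the sign gives 2*(s - 5)*(s^2 - 10*s - 23)/(s^2 - 10*s + 41)^3.

G(s) = 2*(s - 5)*(s^2 - 10*s - 23)/(s^2 - 10*s + 41)^3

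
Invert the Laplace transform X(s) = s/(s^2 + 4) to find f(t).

Since L{cos(2t)} = s/(s^2 + 4), the inverse is cos(2*t).

f(t) = cos(2*t)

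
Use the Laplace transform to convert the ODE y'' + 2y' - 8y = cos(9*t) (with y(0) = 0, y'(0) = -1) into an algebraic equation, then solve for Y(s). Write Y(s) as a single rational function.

Y(s) = (-s^2 + s - 81)/(s^4 + 2*s^3 + 73*s^2 + 162*s - 648)

Apply the Laplace transform to the equation.
The derivative rules (L{y''} = s^2 Y - s·y(0) - y'(0) and L{y'} = sY - y(0), with y(0) = 0, y'(0) = -1) turn the left side into (s^2 + 2*s - 8)Y - (-1).
The right side is L{cos(9*t)} = s/(s^2 + 81).
So (s^2 + 2*s - 8)Y = s/(s^2 + 81) + (-1).
Solve for Y(s) and write it as one ratio of polynomials.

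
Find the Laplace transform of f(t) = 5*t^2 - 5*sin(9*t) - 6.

-45/(s^2 + 81) - 6/s + 10/s^3

Apply the Laplace transform termwise.
(-5)·[L{sin(9t)} = 9/(s^2 + 81)]; L{-6} = -6/s; (5)·[L{t^2} = 2!/s^3 = 2/s^3].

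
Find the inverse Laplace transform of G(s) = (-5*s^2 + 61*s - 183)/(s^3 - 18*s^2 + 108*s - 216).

Factor the denominator: s^3 - 18*s^2 + 108*s - 216 = (s - 6)^3.
Partial fraction decomposition gives [-5/(s - 6)] + [(s - 6)^(-2)] + [3/(s - 6)^3].
Invert each term: -5/(s - 6) ↔ -5e^(6t); 1/(s - 6)^2 ↔ t·e^(6t); 3/(s - 6)^3 ↔ (3/2)t^2·e^(6t).

3*t^2*exp(6*t)/2 + t*exp(6*t) - 5*exp(6*t)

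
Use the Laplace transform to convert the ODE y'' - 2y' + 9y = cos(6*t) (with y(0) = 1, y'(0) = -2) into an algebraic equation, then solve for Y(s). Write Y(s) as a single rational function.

Y(s) = (s^3 - 4*s^2 + 37*s - 144)/(s^4 - 2*s^3 + 45*s^2 - 72*s + 324)

Laplace-transform each side.
Using L{y''} = s^2 Y - s·y(0) - y'(0) and L{y'} = sY - y(0), with y(0) = 1, y'(0) = -2, the left side becomes (s^2 - 2*s + 9)Y - (s - 4).
The right side is L{cos(6*t)} = s/(s^2 + 36).
So (s^2 - 2*s + 9)Y = s/(s^2 + 36) + (s - 4).
Divide through and combine into a single rational function.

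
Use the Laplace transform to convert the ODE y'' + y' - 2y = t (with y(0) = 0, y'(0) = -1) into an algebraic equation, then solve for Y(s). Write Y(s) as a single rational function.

Apply the Laplace transform to the equation.
With L{y''} = s^2 Y - s·y(0) - y'(0) and L{y'} = sY - y(0), with y(0) = 0, y'(0) = -1: the LHS transforms to (s^2 + s - 2)Y - (-1).
The right side is L{t} = s^(-2).
So (s^2 + s - 2)Y = s^(-2) + (-1).
Isolate Y and clear denominators.

Y(s) = (-s - 1)/(s^3 + 2*s^2)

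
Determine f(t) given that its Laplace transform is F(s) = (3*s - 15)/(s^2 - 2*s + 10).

Complete the square in the denominator: s^2 - 2*s + 10 = (s - 1)^2 + 3^2.
Split the numerator to match: 3*s - 15 = 3·(s - 1) - 4·3.
Invert each term: 3·(s - 1)/((s - 1)^2 + 9) ↔ 3e^(t)cos(3t); -4·3/((s - 1)^2 + 9) ↔ -4e^(t)sin(3t).

f(t) = -4*exp(t)*sin(3*t) + 3*exp(t)*cos(3*t)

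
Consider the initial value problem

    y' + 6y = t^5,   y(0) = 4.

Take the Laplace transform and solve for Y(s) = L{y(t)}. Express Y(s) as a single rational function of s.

Take the Laplace transform of both sides.
The derivative rules (L{y'} = sY - y(0) = sY - 4) turn the left side into (s + 6)Y - (4).
The right side is L{t^5} = 120/s^6.
So (s + 6)Y = 120/s^6 + (4).
Solve for Y(s) and write it as one ratio of polynomials.

Y(s) = (4*s^6 + 120)/(s^7 + 6*s^6)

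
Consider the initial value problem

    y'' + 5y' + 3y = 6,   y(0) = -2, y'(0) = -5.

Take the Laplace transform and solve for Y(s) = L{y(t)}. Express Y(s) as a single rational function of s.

Take the Laplace transform of both sides.
The derivative rules (L{y''} = s^2 Y - s·y(0) - y'(0) and L{y'} = sY - y(0), with y(0) = -2, y'(0) = -5) turn the left side into (s^2 + 5*s + 3)Y - (-2*s - 15).
The right side is L{6} = 6/s.
So (s^2 + 5*s + 3)Y = 6/s + (-2*s - 15).
Isolate Y and clear denominators.

Y(s) = (-2*s^2 - 15*s + 6)/(s^3 + 5*s^2 + 3*s)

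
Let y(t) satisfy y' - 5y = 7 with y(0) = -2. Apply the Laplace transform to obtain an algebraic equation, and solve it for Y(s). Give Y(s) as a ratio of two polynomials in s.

Y(s) = (-2*s + 7)/(s^2 - 5*s)

Take the Laplace transform of both sides.
The derivative rules (L{y'} = sY - y(0) = sY - (-2)) turn the left side into (s - 5)Y - (-2).
The right side is L{7} = 7/s.
So (s - 5)Y = 7/s + (-2).
Solve for Y(s) and write it as one ratio of polynomials.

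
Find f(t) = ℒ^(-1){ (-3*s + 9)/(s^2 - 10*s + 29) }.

f(t) = -3*exp(5*t)*sin(2*t) - 3*exp(5*t)*cos(2*t)

Complete the square in the denominator: s^2 - 10*s + 29 = (s - 5)^2 + 2^2.
Split the numerator to match: -3*s + 9 = -3·(s - 5) - 3·2.
Invert each term: -3·(s - 5)/((s - 5)^2 + 4) ↔ -3e^(5t)cos(2t); -3·2/((s - 5)^2 + 4) ↔ -3e^(5t)sin(2t).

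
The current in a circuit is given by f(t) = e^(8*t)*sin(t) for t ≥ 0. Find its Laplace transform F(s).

L{sin(t)} = 1/(s^2 + 1).
By the first shifting theorem, multiplying by e^(8t) replaces s with s - 8.

F(s) = 1/((s - 8)^2 + 1)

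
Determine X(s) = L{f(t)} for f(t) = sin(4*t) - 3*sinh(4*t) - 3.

Apply the Laplace transform termwise.
L{-3} = -3/s; L{sin(4t)} = 4/(s^2 + 16); (-3)·[L{sinh(4t)} = 4/(s^2 - 16)].

X(s) = 4/(s^2 + 16) - 12/(s^2 - 16) - 3/s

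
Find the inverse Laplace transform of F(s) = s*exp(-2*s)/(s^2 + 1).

The factor e^(-2s) signals a time shift by c = 2 (second shifting theorem).
L{cos(t)} = s/(s^2 + 1), so L^-1{s/(s^2 + 1)} = cos(t).
Hence the inverse is u(t - 2) times that function evaluated at t - 2.

Heaviside(t - 2)*(cos(t - 2))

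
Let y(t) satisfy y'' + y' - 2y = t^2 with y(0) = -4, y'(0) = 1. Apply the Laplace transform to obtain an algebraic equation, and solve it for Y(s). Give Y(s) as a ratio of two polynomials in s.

Y(s) = (-4*s^4 - 3*s^3 + 2)/(s^5 + s^4 - 2*s^3)

Apply the Laplace transform to the equation.
With L{y''} = s^2 Y - s·y(0) - y'(0) and L{y'} = sY - y(0), with y(0) = -4, y'(0) = 1: the LHS transforms to (s^2 + s - 2)Y - (-4*s - 3).
The right side is L{t^2} = 2/s^3.
So (s^2 + s - 2)Y = 2/s^3 + (-4*s - 3).
Solve for Y(s) and write it as one ratio of polynomials.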